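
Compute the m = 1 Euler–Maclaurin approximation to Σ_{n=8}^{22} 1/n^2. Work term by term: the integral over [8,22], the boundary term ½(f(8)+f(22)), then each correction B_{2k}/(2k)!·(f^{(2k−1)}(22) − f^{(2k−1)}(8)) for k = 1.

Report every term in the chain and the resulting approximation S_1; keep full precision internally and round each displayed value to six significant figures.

Integral: ∫_8^22 1/x^2 dx = 0.0795455.
Endpoint term: (f(8) + f(22))/2 = (0.0156250 + 0.00206612)/2 = 0.00884556.
So far: 0.0883910.
k=1: B_{2}/(2)! × [f^{(1)}(22) − f^{(1)}(8)] = 1/12 × (-0.000187829 − (-0.00390625)) = 0.000309868.

S_1 ≈ 0.0887009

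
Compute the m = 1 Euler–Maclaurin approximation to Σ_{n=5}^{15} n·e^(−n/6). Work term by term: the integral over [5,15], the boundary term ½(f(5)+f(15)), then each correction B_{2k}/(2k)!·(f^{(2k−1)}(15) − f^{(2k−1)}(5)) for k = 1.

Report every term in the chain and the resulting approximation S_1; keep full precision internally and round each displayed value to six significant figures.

∫_5^15 x·e^(−x/6) dx evaluates to 18.3408.
½[f(5) + f(15)] = ½[2.17299 + 1.23127] = 1.70213.
Integral + boundary = 20.0429.
Order-1 term: 1/12 · (-0.123127 − 0.0724330) = -0.0162967.

S_1 ≈ 20.0266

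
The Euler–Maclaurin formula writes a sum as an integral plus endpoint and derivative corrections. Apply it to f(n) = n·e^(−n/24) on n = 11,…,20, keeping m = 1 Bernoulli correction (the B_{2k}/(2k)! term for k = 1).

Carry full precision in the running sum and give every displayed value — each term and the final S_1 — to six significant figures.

∫_11^20 x·e^(−x/24) dx evaluates to 72.2271.
½[f(11) + f(20)] = ½[6.95570 + 8.69196] = 7.82383.
So far: 80.0509.
k=1: B_{2}/(2)! × [f^{(1)}(20) − f^{(1)}(11)] = 1/12 × (0.0724330 − 0.342516) = -0.0225069.

S_1 ≈ 80.0284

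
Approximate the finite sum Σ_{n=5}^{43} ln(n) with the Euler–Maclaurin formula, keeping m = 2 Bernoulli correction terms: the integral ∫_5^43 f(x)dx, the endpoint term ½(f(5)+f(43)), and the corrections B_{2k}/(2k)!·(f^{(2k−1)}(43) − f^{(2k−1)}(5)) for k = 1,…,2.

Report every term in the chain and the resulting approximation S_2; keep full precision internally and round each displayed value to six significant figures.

S_2 ≈ 118.355

The integral term ∫_5^43 ln(x) dx = 115.684.
Endpoint term: (f(5) + f(43))/2 = (1.60944 + 3.76120)/2 = 2.68532.
So far: 118.370.
Order-1 term: 1/12 · (0.0232558 − 0.200000) = -0.0147287.
Partial sum through k=1: 118.355.
Order-2 term: −1/720 · (2.51550e-05 − 0.0160000) = 2.21873e-05.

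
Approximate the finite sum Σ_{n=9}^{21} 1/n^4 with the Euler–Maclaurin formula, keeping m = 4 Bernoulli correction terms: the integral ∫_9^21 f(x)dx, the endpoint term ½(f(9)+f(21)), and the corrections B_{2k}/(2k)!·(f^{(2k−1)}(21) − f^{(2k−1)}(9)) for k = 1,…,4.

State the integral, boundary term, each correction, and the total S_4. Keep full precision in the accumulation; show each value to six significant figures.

S_4 ≈ 0.000505562

∫_9^21 1/x^4 dx evaluates to 0.000421254.
Endpoint term: (f(9) + f(21))/2 = (0.000152416 + 5.14189e-06)/2 = 7.87788e-05.
Integral + boundary = 0.000500033.
k=1: B_{2}/(2)! × [f^{(1)}(21) − f^{(1)}(9)] = 1/12 × (-9.79408e-07 − (-6.77404e-05)) = 5.56341e-06.
Running total after k=1: 0.000505596.
k=2: B_{4}/(4)! × [f^{(3)}(21) − f^{(3)}(9)] = −1/720 × (-6.66264e-08 − (-2.50890e-05)) = -3.47533e-08.
Running total after k=2: 0.000505562.
k=3: B_{6}/(6)! × [f^{(5)}(21) − f^{(5)}(9)] = 1/30240 × (-8.46049e-09 − (-1.73455e-05)) = 5.73315e-10.
Running total after k=3: 0.000505562.
k=4: B_{8}/(8)! × [f^{(7)}(21) − f^{(7)}(9)] = −1/1209600 × (-1.72663e-09 − (-1.92728e-05)) = -1.59318e-11.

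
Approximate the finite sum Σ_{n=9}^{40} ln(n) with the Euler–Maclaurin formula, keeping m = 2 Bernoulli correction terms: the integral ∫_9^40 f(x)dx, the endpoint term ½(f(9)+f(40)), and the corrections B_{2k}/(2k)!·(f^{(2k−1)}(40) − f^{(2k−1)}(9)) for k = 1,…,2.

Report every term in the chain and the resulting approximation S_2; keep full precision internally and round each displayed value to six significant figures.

∫_9^40 ln(x) dx evaluates to 96.7802.
½[f(9) + f(40)] = ½[2.19722 + 3.68888] = 2.94305.
Running total after boundary: 99.7232.
Order-1 term: 1/12 · (0.0250000 − 0.111111) = -0.00717593.
Running total after k=1: 99.7160.
Order-2 term: −1/720 · (3.12500e-05 − 0.00274348) = 3.76699e-06.

S_2 ≈ 99.7160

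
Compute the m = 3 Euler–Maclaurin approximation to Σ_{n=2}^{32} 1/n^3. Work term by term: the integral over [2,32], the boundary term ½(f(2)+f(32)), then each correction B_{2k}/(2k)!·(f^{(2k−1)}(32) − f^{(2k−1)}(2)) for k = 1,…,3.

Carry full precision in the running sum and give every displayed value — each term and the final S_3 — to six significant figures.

The integral term ∫_2^32 1/x^3 dx = 0.124512.
Endpoint term: (f(2) + f(32))/2 = (0.125000 + 3.05176e-05)/2 = 0.0625153.
Running total after boundary: 0.187027.
Order-1 term: 1/12 · (-2.86102e-06 − (-0.187500)) = 0.0156248.
After k=1: 0.202652.
Order-2 term: −1/720 · (-5.58794e-08 − (-0.937500)) = -0.00130208.
After k=2: 0.201350.
Order-3 term: 1/30240 · (-2.29193e-09 − (-9.84375)) = 0.000325521.

S_3 ≈ 0.201675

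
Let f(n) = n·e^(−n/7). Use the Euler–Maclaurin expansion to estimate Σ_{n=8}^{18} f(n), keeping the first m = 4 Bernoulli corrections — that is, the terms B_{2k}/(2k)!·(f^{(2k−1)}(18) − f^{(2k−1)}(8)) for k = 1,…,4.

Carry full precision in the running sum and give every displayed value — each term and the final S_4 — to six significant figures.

S_4 ≈ 22.0679

∫_8^18 x·e^(−x/7) dx evaluates to 20.1106.
½[f(8) + f(18)] = ½[2.55125 + 1.37567] = 1.96346.
So far: 22.0741.
Correction k=1: B_{2}/2! · (f^{(1)}(18) − f^{(1)}(8)) = 1/12 · (-0.120098 − (-0.0455581)) = -0.00621170.
Partial sum through k=1: 22.0678.
Correction k=2: B_{4}/4! · (f^{(3)}(18) − f^{(3)}(8)) = −1/720 · (0.000668451 − 0.0120868) = 1.58589e-05.
Partial sum through k=2: 22.0679.
Correction k=3: B_{6}/6! · (f^{(5)}(18) − f^{(5)}(8)) = 1/30240 · (7.73039e-05 − 0.000512315) = -1.43853e-08.
Partial sum through k=3: 22.0679.
Correction k=4: B_{8}/8! · (f^{(7)}(18) − f^{(7)}(8)) = −1/1209600 · (2.87686e-06 − 1.58767e-05) = 1.07472e-11.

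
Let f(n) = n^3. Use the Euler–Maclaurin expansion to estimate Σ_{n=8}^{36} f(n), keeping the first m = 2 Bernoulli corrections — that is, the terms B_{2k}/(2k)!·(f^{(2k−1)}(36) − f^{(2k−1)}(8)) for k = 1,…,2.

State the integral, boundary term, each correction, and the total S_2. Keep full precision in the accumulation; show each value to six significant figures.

S_2 ≈ 442772

The integral term ∫_8^36 x^3 dx = 418880.
Boundary: ½(f(8) + f(36)) = ½(512.000 + 46656.0) = 23584.0.
So far: 442464.
Order-1 term: 1/12 · (3888.00 − 192.000) = 308.000.
Running total after k=1: 442772.
Order-2 term: −1/720 · (6.00000 − 6.00000) = 0.00000.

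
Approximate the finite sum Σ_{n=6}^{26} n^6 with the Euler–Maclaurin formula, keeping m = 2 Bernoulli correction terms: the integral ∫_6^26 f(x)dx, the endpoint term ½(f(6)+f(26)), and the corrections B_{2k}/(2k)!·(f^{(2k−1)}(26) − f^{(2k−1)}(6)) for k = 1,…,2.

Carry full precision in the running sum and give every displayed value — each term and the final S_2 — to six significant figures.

Integral: ∫_6^26 x^6 dx = 1.14736e+09.
Boundary: ½(f(6) + f(26)) = ½(46656.0 + 3.08916e+08) = 1.54481e+08.
Running total after boundary: 1.30184e+09.
k=1: B_{2}/(2)! × [f^{(1)}(26) − f^{(1)}(6)] = 1/12 × (7.12883e+07 − 46656.0) = 5.93680e+06.
After k=1: 1.30778e+09.
k=2: B_{4}/(4)! × [f^{(3)}(26) − f^{(3)}(6)] = −1/720 × (2.10912e+06 − 25920.0) = -2893.33.

S_2 ≈ 1.30778e+09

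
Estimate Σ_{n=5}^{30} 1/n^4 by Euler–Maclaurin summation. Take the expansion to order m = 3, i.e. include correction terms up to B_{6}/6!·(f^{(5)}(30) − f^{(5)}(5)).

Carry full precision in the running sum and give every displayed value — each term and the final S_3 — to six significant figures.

The integral term ∫_5^30 1/x^4 dx = 0.00265432.
Boundary: ½(f(5) + f(30)) = ½(0.00160000 + 1.23457e-06) = 0.000800617.
Integral + boundary = 0.00345494.
Order-1 term: 1/12 · (-1.64609e-07 − (-0.00128000)) = 0.000106653.
Partial sum through k=1: 0.00356159.
Order-2 term: −1/720 · (-5.48697e-09 − (-0.00153600)) = -2.13333e-06.
Partial sum through k=2: 0.00355946.
Order-3 term: 1/30240 · (-3.41411e-10 − (-0.00344064)) = 1.13778e-07.

S_3 ≈ 0.00355957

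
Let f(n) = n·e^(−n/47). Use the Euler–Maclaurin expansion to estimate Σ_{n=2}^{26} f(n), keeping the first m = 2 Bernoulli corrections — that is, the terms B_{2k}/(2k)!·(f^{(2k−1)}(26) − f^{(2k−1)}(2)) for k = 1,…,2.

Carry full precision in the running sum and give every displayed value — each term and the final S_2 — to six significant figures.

∫_2^26 x·e^(−x/47) dx evaluates to 233.849.
½[f(2) + f(26)] = ½[1.91668 + 14.9529] = 8.43479.
Running total after boundary: 242.283.
Correction k=1: B_{2}/2! · (f^{(1)}(26) − f^{(1)}(2)) = 1/12 · (0.256965 − 0.917559) = -0.0550495.
Partial sum through k=1: 242.228.
Correction k=2: B_{4}/4! · (f^{(3)}(26) − f^{(3)}(2)) = −1/720 · (0.000637025 − 0.00128304) = 8.97245e-07.

S_2 ≈ 242.228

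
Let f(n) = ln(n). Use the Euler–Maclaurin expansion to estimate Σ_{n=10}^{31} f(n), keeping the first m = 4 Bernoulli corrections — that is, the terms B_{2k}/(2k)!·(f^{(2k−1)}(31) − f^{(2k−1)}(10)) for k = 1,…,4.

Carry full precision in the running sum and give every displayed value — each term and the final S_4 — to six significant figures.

Integral: ∫_10^31 ln(x) dx = 62.4278.
Endpoint term: (f(10) + f(31))/2 = (2.30259 + 3.43399)/2 = 2.86829.
Running total after boundary: 65.2960.
k=1: B_{2}/(2)! × [f^{(1)}(31) − f^{(1)}(10)] = 1/12 × (0.0322581 − 0.100000) = -0.00564516.
After k=1: 65.2904.
k=2: B_{4}/(4)! × [f^{(3)}(31) − f^{(3)}(10)] = −1/720 × (6.71344e-05 − 0.00200000) = 2.68454e-06.
After k=2: 65.2904.
k=3: B_{6}/(6)! × [f^{(5)}(31) − f^{(5)}(10)] = 1/30240 × (8.38306e-07 − 0.000240000) = -7.90879e-09.
After k=3: 65.2904.
k=4: B_{8}/(8)! × [f^{(7)}(31) − f^{(7)}(10)] = −1/1209600 × (2.61698e-08 − 7.20000e-05) = 5.95022e-11.

S_4 ≈ 65.2904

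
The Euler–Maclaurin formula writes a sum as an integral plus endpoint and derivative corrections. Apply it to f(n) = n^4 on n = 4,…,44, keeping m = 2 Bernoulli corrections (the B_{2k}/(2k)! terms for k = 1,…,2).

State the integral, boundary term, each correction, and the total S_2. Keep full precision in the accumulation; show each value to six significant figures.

The integral term ∫_4^44 x^4 dx = 3.29830e+07.
Boundary: ½(f(4) + f(44)) = ½(256.000 + 3.74810e+06) = 1.87418e+06.
Running total after boundary: 3.48572e+07.
k=1: B_{2}/(2)! × [f^{(1)}(44) − f^{(1)}(4)] = 1/12 × (340736 − 256.000) = 28373.3.
Partial sum through k=1: 3.48856e+07.
k=2: B_{4}/(4)! × [f^{(3)}(44) − f^{(3)}(4)] = −1/720 × (1056.00 − 96.0000) = -1.33333.

S_2 ≈ 3.48856e+07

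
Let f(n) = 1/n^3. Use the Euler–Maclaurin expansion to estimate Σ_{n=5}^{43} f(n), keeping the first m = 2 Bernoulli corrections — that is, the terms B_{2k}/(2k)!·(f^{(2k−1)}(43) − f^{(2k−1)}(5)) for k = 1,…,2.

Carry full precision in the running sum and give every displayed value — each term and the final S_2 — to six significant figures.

Integral: ∫_5^43 1/x^3 dx = 0.0197296.
Boundary: ½(f(5) + f(43)) = ½(0.00800000 + 1.25775e-05) = 0.00400629.
Integral + boundary = 0.0237359.
k=1: B_{2}/(2)! × [f^{(1)}(43) − f^{(1)}(5)] = 1/12 × (-8.77501e-07 − (-0.00480000)) = 0.000399927.
Partial sum through k=1: 0.0241358.
k=2: B_{4}/(4)! × [f^{(3)}(43) − f^{(3)}(5)] = −1/720 × (-9.49162e-09 − (-0.00384000)) = -5.33332e-06.

S_2 ≈ 0.0241305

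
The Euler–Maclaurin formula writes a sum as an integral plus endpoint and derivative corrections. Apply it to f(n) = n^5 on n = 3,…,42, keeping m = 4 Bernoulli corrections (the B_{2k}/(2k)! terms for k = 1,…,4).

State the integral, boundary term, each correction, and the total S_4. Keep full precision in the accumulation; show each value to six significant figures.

∫_3^42 x^5 dx evaluates to 9.14839e+08.
Endpoint term: (f(3) + f(42))/2 = (243.000 + 1.30691e+08)/2 = 6.53457e+07.
Integral + boundary = 9.80184e+08.
Order-1 term: 1/12 · (1.55585e+07 − 405.000) = 1.29651e+06.
Partial sum through k=1: 9.81481e+08.
Order-2 term: −1/720 · (105840 − 540.000) = -146.250.
Partial sum through k=2: 9.81481e+08.
Order-3 term: 1/30240 · (120.000 − 120.000) = 0.00000.
Partial sum through k=3: 9.81481e+08.
Order-4 term: −1/1209600 · (0.00000 − 0.00000) = 0.00000.

S_4 ≈ 9.81481e+08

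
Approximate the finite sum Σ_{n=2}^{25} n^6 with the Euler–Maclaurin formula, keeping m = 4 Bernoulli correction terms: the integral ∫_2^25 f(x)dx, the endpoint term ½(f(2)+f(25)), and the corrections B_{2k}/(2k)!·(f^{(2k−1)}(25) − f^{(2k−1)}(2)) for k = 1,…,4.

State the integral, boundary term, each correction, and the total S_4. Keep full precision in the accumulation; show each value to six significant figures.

∫_2^25 x^6 dx evaluates to 8.71931e+08.
½[f(2) + f(25)] = ½[64.0000 + 2.44141e+08] = 1.22070e+08.
So far: 9.94001e+08.
Correction k=1: B_{2}/2! · (f^{(1)}(25) − f^{(1)}(2)) = 1/12 · (5.85938e+07 − 192.000) = 4.88280e+06.
Partial sum through k=1: 9.98884e+08.
Correction k=2: B_{4}/4! · (f^{(3)}(25) − f^{(3)}(2)) = −1/720 · (1.87500e+06 − 960.000) = -2602.83.
Partial sum through k=2: 9.98881e+08.
Correction k=3: B_{6}/6! · (f^{(5)}(25) − f^{(5)}(2)) = 1/30240 · (18000.0 − 1440.00) = 0.547619.
Partial sum through k=3: 9.98881e+08.
Correction k=4: B_{8}/8! · (f^{(7)}(25) − f^{(7)}(2)) = −1/1209600 · (0.00000 − 0.00000) = 0.00000.

S_4 ≈ 9.98881e+08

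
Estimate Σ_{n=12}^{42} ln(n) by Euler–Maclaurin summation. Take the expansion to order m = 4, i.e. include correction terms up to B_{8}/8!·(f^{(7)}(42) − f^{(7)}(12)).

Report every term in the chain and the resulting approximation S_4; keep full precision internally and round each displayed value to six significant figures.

The integral term ∫_12^42 ln(x) dx = 97.1632.
Endpoint term: (f(12) + f(42))/2 = (2.48491 + 3.73767)/2 = 3.11129.
Running total after boundary: 100.275.
Order-1 term: 1/12 · (0.0238095 − 0.0833333) = -0.00496032.
Running total after k=1: 100.270.
Order-2 term: −1/720 · (2.69949e-05 − 0.00115741) = 1.57002e-06.
Running total after k=2: 100.270.
Order-3 term: 1/30240 · (1.83639e-07 − 9.64506e-05) = -3.18343e-09.
Running total after k=3: 100.270.
Order-4 term: −1/1209600 · (3.12311e-09 − 2.00939e-05) = 1.66094e-11.

S_4 ≈ 100.270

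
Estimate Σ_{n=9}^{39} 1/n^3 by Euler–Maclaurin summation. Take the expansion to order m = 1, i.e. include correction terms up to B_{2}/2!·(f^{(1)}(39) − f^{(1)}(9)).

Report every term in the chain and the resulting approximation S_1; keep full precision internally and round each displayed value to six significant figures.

S_1 ≈ 0.00657640

The integral term ∫_9^39 1/x^3 dx = 0.00584411.
Boundary: ½(f(9) + f(39)) = ½(0.00137174 + 1.68580e-05) = 0.000694300.
Integral + boundary = 0.00653841.
Order-1 term: 1/12 · (-1.29677e-06 − (-0.000457247)) = 3.79959e-05.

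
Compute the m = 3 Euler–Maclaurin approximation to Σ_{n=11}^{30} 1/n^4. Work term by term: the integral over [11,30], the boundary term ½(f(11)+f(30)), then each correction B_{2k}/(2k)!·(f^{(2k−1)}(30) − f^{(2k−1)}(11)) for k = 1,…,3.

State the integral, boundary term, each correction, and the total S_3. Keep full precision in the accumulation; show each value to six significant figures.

∫_11^30 1/x^4 dx evaluates to 0.000238093.
Boundary: ½(f(11) + f(30)) = ½(6.83013e-05 + 1.23457e-06) = 3.47680e-05.
Running total after boundary: 0.000272861.
k=1: B_{2}/(2)! × [f^{(1)}(30) − f^{(1)}(11)] = 1/12 × (-1.64609e-07 − (-2.48369e-05)) = 2.05602e-06.
After k=1: 0.000274917.
k=2: B_{4}/(4)! × [f^{(3)}(30) − f^{(3)}(11)] = −1/720 × (-5.48697e-09 − (-6.15790e-06)) = -8.54501e-09.
After k=2: 0.000274908.
k=3: B_{6}/(6)! × [f^{(5)}(30) − f^{(5)}(11)] = 1/30240 × (-3.41411e-10 − (-2.84994e-06)) = 9.42326e-11.

S_3 ≈ 0.000274908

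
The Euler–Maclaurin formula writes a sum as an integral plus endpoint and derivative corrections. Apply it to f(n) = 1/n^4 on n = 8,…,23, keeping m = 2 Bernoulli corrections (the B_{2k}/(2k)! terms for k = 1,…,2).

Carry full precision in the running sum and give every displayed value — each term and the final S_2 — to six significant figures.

The integral term ∫_8^23 1/x^4 dx = 0.000623645.
½[f(8) + f(23)] = ½[0.000244141 + 3.57346e-06] = 0.000123857.
Running total after boundary: 0.000747502.
k=1: B_{2}/(2)! × [f^{(1)}(23) − f^{(1)}(8)] = 1/12 × (-6.21471e-07 − (-0.000122070)) = 1.01207e-05.
Running total after k=1: 0.000757623.
k=2: B_{4}/(4)! × [f^{(3)}(23) − f^{(3)}(8)] = −1/720 × (-3.52441e-08 − (-5.72205e-05)) = -7.94239e-08.

S_2 ≈ 0.000757544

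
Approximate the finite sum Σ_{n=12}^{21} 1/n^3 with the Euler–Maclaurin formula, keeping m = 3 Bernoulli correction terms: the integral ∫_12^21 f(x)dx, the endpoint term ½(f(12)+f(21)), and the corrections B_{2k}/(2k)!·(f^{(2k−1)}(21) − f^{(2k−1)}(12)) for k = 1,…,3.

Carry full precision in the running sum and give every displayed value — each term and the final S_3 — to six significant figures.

S_3 ≈ 0.00269252

Integral: ∫_12^21 1/x^3 dx = 0.00233844.
Endpoint term: (f(12) + f(21))/2 = (0.000578704 + 0.000107980)/2 = 0.000343342.
Running total after boundary: 0.00268178.
Correction k=1: B_{2}/2! · (f^{(1)}(21) − f^{(1)}(12)) = 1/12 · (-1.54257e-05 − (-0.000144676)) = 1.07709e-05.
Running total after k=1: 0.00269255.
Correction k=2: B_{4}/4! · (f^{(3)}(21) − f^{(3)}(12)) = −1/720 · (-6.99577e-07 − (-2.00939e-05)) = -2.69365e-08.
Running total after k=2: 0.00269252.
Correction k=3: B_{6}/6! · (f^{(5)}(21) − f^{(5)}(12)) = 1/30240 · (-6.66264e-08 − (-5.86071e-06)) = 1.91603e-10.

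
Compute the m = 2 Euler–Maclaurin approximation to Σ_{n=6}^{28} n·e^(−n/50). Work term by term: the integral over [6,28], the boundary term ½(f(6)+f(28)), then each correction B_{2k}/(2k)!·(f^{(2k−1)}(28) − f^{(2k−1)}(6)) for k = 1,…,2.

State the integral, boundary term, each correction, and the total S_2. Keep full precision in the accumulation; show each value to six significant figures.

∫_6^28 x·e^(−x/50) dx evaluates to 255.662.
½[f(6) + f(28)] = ½[5.32152 + 15.9939] = 10.6577.
Integral + boundary = 266.320.
Order-1 term: 1/12 · (0.251332 − 0.780490) = -0.0440965.
After k=1: 266.275.
Order-2 term: −1/720 · (0.000557500 − 0.00102173) = 6.44767e-07.

S_2 ≈ 266.275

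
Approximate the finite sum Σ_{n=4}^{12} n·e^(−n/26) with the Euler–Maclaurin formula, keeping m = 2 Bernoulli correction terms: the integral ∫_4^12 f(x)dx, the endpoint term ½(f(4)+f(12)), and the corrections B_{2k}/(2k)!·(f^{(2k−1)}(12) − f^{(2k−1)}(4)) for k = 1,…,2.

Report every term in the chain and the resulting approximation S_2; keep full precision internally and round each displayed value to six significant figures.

The integral term ∫_4^12 x·e^(−x/26) dx = 46.0256.
Boundary: ½(f(4) + f(12)) = ½(3.42962 + 7.56376) = 5.49669.
Running total after boundary: 51.5223.
k=1: B_{2}/(2)! × [f^{(1)}(12) − f^{(1)}(4)] = 1/12 × (0.339399 − 0.725496) = -0.0321747.
After k=1: 51.4901.
k=2: B_{4}/(4)! × [f^{(3)}(12) − f^{(3)}(4)] = −1/720 × (0.00236690 − 0.00360992) = 1.72641e-06.

S_2 ≈ 51.4901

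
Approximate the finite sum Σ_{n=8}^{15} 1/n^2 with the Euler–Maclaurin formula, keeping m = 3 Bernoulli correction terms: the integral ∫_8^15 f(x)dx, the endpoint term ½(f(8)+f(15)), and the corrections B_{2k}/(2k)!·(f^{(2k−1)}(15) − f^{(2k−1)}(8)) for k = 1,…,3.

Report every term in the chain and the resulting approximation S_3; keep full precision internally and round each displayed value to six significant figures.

Integral: ∫_8^15 1/x^2 dx = 0.0583333.
½[f(8) + f(15)] = ½[0.0156250 + 0.00444444] = 0.0100347.
Running total after boundary: 0.0683681.
k=1: B_{2}/(2)! × [f^{(1)}(15) − f^{(1)}(8)] = 1/12 × (-0.000592593 − (-0.00390625)) = 0.000276138.
After k=1: 0.0686442.
k=2: B_{4}/(4)! × [f^{(3)}(15) − f^{(3)}(8)] = −1/720 × (-3.16049e-05 − (-0.000732422)) = -9.73357e-07.
After k=2: 0.0686432.
k=3: B_{6}/(6)! × [f^{(5)}(15) − f^{(5)}(8)] = 1/30240 × (-4.21399e-06 − (-0.000343323)) = 1.12139e-08.

S_3 ≈ 0.0686432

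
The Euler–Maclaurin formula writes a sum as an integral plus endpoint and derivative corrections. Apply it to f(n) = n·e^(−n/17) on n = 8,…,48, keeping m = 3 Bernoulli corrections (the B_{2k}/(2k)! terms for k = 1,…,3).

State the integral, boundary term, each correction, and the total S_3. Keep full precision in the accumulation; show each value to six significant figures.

∫_8^48 x·e^(−x/17) dx evaluates to 199.837.
½[f(8) + f(48)] = ½[4.99708 + 2.85101] = 3.92404.
Integral + boundary = 203.761.
k=1: B_{2}/(2)! × [f^{(1)}(48) − f^{(1)}(8)] = 1/12 × (-0.108310 − 0.330689) = -0.0365833.
Partial sum through k=1: 203.725.
k=2: B_{4}/(4)! × [f^{(3)}(48) − f^{(3)}(8)] = −1/720 × (3.62686e-05 − 0.00546698) = 7.54266e-06.
Partial sum through k=2: 203.725.
k=3: B_{6}/(6)! × [f^{(5)}(48) − f^{(5)}(8)] = 1/30240 × (1.54780e-06 − 3.38744e-05) = -1.06900e-09.

S_3 ≈ 203.725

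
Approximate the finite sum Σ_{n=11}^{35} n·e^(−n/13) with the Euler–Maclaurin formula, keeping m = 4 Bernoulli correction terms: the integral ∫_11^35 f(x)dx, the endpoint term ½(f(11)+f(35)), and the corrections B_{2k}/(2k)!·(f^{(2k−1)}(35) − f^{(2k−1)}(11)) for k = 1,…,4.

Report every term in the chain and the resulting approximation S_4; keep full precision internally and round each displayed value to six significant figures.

Integral: ∫_11^35 x·e^(−x/13) dx = 91.6073.
Boundary: ½(f(11) + f(35)) = ½(4.71968 + 2.37036) = 3.54502.
Integral + boundary = 95.1523.
Correction k=1: B_{2}/2! · (f^{(1)}(35) − f^{(1)}(11)) = 1/12 · (-0.114611 − 0.0660095) = -0.0150517.
After k=1: 95.1372.
Correction k=2: B_{4}/4! · (f^{(3)}(35) − f^{(3)}(11)) = −1/720 · (0.000123304 − 0.00546825) = 7.42353e-06.
After k=2: 95.1372.
Correction k=3: B_{6}/6! · (f^{(5)}(35) − f^{(5)}(11)) = 1/30240 · (5.47205e-06 − 6.24018e-05) = -1.88260e-09.
After k=3: 95.1372.
Correction k=4: B_{8}/8! · (f^{(7)}(35) − f^{(7)}(11)) = −1/1209600 · (6.04408e-08 − 5.47024e-07) = 4.02268e-13.

S_4 ≈ 95.1372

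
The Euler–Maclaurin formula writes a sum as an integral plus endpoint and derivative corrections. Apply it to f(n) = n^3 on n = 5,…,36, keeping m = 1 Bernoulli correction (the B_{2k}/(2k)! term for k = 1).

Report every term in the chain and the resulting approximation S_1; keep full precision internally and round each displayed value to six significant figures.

∫_5^36 x^3 dx evaluates to 419748.
½[f(5) + f(36)] = ½[125.000 + 46656.0] = 23390.5.
Integral + boundary = 443138.
Correction k=1: B_{2}/2! · (f^{(1)}(36) − f^{(1)}(5)) = 1/12 · (3888.00 − 75.0000) = 317.750.

S_1 ≈ 443456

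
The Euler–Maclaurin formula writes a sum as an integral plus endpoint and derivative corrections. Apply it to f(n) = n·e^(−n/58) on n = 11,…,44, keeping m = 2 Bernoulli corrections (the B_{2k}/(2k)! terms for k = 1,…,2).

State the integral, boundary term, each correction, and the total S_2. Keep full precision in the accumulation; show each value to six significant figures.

S_2 ≈ 554.905

∫_11^44 x·e^(−x/58) dx evaluates to 540.098.
½[f(11) + f(44)] = ½[9.09969 + 20.6057] = 14.8527.
Integral + boundary = 554.951.
Order-1 term: 1/12 · (0.113041 − 0.670353) = -0.0464427.
Running total after k=1: 554.905.
Order-2 term: −1/720 · (0.000312029 − 0.000691094) = 5.26480e-07.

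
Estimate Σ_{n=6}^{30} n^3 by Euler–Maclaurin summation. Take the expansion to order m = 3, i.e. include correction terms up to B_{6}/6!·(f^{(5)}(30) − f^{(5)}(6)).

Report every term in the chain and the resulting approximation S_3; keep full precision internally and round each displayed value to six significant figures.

Integral: ∫_6^30 x^3 dx = 202176.
Endpoint term: (f(6) + f(30))/2 = (216.000 + 27000.0)/2 = 13608.0.
Running total after boundary: 215784.
k=1: B_{2}/(2)! × [f^{(1)}(30) − f^{(1)}(6)] = 1/12 × (2700.00 − 108.000) = 216.000.
After k=1: 216000.
k=2: B_{4}/(4)! × [f^{(3)}(30) − f^{(3)}(6)] = −1/720 × (6.00000 − 6.00000) = 0.00000.
After k=2: 216000.
k=3: B_{6}/(6)! × [f^{(5)}(30) − f^{(5)}(6)] = 1/30240 × (0.00000 − 0.00000) = 0.00000.

S_3 ≈ 216000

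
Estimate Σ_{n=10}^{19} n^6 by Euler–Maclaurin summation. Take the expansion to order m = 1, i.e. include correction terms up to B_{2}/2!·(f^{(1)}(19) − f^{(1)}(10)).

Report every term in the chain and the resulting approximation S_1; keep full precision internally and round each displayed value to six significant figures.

Integral: ∫_10^19 x^6 dx = 1.26267e+08.
½[f(10) + f(19)] = ½[1.00000e+06 + 4.70459e+07] = 2.40229e+07.
Integral + boundary = 1.50290e+08.
Order-1 term: 1/12 · (1.48566e+07 − 600000) = 1.18805e+06.

S_1 ≈ 1.51478e+08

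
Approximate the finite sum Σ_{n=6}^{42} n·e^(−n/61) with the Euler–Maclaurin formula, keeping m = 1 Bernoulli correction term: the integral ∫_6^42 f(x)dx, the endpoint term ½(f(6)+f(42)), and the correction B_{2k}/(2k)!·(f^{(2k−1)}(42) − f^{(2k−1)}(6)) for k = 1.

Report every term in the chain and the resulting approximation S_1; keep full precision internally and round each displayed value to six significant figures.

Integral: ∫_6^42 x·e^(−x/61) dx = 548.082.
Endpoint term: (f(6) + f(42))/2 = (5.43793 + 21.0973)/2 = 13.2676.
So far: 561.350.
Correction k=1: B_{2}/2! · (f^{(1)}(42) − f^{(1)}(6)) = 1/12 · (0.156459 − 0.817176) = -0.0550597.

S_1 ≈ 561.295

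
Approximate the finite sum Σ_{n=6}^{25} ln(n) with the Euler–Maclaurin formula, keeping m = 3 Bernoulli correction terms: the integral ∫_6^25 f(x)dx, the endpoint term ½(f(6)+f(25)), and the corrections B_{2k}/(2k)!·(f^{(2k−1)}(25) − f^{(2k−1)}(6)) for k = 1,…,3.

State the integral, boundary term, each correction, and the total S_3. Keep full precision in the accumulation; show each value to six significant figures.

The integral term ∫_6^25 ln(x) dx = 50.7213.
Endpoint term: (f(6) + f(25))/2 = (1.79176 + 3.21888)/2 = 2.50532.
Running total after boundary: 53.2267.
k=1: B_{2}/(2)! × [f^{(1)}(25) − f^{(1)}(6)] = 1/12 × (0.0400000 − 0.166667) = -0.0105556.
Partial sum through k=1: 53.2161.
k=2: B_{4}/(4)! × [f^{(3)}(25) − f^{(3)}(6)] = −1/720 × (0.000128000 − 0.00925926) = 1.26823e-05.
Partial sum through k=2: 53.2161.
k=3: B_{6}/(6)! × [f^{(5)}(25) − f^{(5)}(6)] = 1/30240 × (2.45760e-06 − 0.00308642) = -1.01983e-07.

S_3 ≈ 53.2161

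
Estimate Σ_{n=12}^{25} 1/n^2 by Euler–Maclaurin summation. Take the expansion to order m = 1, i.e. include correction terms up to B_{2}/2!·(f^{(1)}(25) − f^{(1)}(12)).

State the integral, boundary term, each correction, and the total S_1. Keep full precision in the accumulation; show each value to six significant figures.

S_1 ≈ 0.0476913

The integral term ∫_12^25 1/x^2 dx = 0.0433333.
½[f(12) + f(25)] = ½[0.00694444 + 0.00160000] = 0.00427222.
Running total after boundary: 0.0476056.
k=1: B_{2}/(2)! × [f^{(1)}(25) − f^{(1)}(12)] = 1/12 × (-0.000128000 − (-0.00115741)) = 8.57840e-05.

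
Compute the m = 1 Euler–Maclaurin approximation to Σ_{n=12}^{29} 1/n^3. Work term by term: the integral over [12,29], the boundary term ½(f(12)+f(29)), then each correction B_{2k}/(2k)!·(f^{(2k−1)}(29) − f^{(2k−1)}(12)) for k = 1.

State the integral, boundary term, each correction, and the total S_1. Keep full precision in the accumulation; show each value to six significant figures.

Integral: ∫_12^29 1/x^3 dx = 0.00287769.
½[f(12) + f(29)] = ½[0.000578704 + 4.10021e-05] = 0.000309853.
Integral + boundary = 0.00318754.
k=1: B_{2}/(2)! × [f^{(1)}(29) − f^{(1)}(12)] = 1/12 × (-4.24160e-06 − (-0.000144676)) = 1.17029e-05.

S_1 ≈ 0.00319925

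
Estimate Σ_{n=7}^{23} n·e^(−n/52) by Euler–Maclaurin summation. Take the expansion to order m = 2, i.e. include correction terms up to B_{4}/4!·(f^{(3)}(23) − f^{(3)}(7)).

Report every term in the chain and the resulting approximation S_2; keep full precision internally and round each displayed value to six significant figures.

S_2 ≈ 186.055

The integral term ∫_7^23 x·e^(−x/52) dx = 175.639.
Endpoint term: (f(7) + f(23))/2 = (6.11836 + 14.7787)/2 = 10.4485.
Integral + boundary = 186.088.
k=1: B_{2}/(2)! × [f^{(1)}(23) − f^{(1)}(7)] = 1/12 × (0.358346 − 0.756391) = -0.0331704.
Partial sum through k=1: 186.055.
k=2: B_{4}/(4)! × [f^{(3)}(23) − f^{(3)}(7)] = −1/720 × (0.000607785 − 0.000926219) = 4.42269e-07.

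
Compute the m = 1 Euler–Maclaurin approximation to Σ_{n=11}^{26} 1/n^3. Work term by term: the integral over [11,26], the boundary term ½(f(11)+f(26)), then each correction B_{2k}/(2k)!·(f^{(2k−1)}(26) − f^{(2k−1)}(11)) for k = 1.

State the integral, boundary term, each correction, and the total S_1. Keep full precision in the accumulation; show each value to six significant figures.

∫_11^26 1/x^3 dx evaluates to 0.00339259.
½[f(11) + f(26)] = ½[0.000751315 + 5.68958e-05] = 0.000404105.
Integral + boundary = 0.00379669.
k=1: B_{2}/(2)! × [f^{(1)}(26) − f^{(1)}(11)] = 1/12 × (-6.56490e-06 − (-0.000204904)) = 1.65283e-05.

S_1 ≈ 0.00381322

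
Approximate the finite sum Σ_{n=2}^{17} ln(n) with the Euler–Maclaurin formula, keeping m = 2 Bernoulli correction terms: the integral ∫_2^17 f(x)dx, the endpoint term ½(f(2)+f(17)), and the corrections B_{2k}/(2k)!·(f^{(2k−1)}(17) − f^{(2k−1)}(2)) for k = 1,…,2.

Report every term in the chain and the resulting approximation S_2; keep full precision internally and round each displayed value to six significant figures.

Integral: ∫_2^17 ln(x) dx = 31.7783.
½[f(2) + f(17)] = ½[0.693147 + 2.83321] = 1.76318.
Running total after boundary: 33.5415.
Correction k=1: B_{2}/2! · (f^{(1)}(17) − f^{(1)}(2)) = 1/12 · (0.0588235 − 0.500000) = -0.0367647.
Running total after k=1: 33.5047.
Correction k=2: B_{4}/4! · (f^{(3)}(17) − f^{(3)}(2)) = −1/720 · (0.000407083 − 0.250000) = 0.000346657.

S_2 ≈ 33.5051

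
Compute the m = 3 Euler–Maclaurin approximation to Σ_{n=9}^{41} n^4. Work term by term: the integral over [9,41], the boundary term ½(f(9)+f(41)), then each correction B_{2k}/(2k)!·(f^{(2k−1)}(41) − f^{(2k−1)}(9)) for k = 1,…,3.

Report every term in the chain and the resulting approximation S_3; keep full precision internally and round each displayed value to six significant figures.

∫_9^41 x^4 dx evaluates to 2.31594e+07.
½[f(9) + f(41)] = ½[6561.00 + 2.82576e+06] = 1.41616e+06.
Integral + boundary = 2.45756e+07.
Correction k=1: B_{2}/2! · (f^{(1)}(41) − f^{(1)}(9)) = 1/12 · (275684 − 2916.00) = 22730.7.
After k=1: 2.45983e+07.
Correction k=2: B_{4}/4! · (f^{(3)}(41) − f^{(3)}(9)) = −1/720 · (984.000 − 216.000) = -1.06667.
After k=2: 2.45983e+07.
Correction k=3: B_{6}/6! · (f^{(5)}(41) − f^{(5)}(9)) = 1/30240 · (0.00000 − 0.00000) = 0.00000.

S_3 ≈ 2.45983e+07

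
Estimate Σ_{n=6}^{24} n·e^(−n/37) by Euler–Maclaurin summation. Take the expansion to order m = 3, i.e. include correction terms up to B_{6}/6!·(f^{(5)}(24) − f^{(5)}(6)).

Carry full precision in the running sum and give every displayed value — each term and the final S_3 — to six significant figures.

∫_6^24 x·e^(−x/37) dx evaluates to 172.982.
Boundary: ½(f(6) + f(24)) = ½(5.10182 + 12.5460) = 8.82393.
Running total after boundary: 181.806.
Order-1 term: 1/12 · (0.183670 − 0.712416) = -0.0440622.
After k=1: 181.762.
Order-2 term: −1/720 · (0.000897862 − 0.00176262) = 1.20105e-06.
After k=2: 181.762.
Order-3 term: 1/30240 · (1.21370e-06 − 2.19492e-06) = -3.24476e-11.

S_3 ≈ 181.762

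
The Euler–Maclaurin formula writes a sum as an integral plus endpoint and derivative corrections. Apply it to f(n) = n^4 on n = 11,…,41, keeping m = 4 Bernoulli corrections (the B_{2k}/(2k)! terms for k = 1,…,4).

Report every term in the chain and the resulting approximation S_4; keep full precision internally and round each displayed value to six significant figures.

S_4 ≈ 2.45818e+07

The integral term ∫_11^41 x^4 dx = 2.31390e+07.
Endpoint term: (f(11) + f(41))/2 = (14641.0 + 2.82576e+06)/2 = 1.42020e+06.
Integral + boundary = 2.45592e+07.
Order-1 term: 1/12 · (275684 − 5324.00) = 22530.0.
After k=1: 2.45818e+07.
Order-2 term: −1/720 · (984.000 − 264.000) = -1.00000.
After k=2: 2.45818e+07.
Order-3 term: 1/30240 · (0.00000 − 0.00000) = 0.00000.
After k=3: 2.45818e+07.
Order-4 term: −1/1209600 · (0.00000 − 0.00000) = 0.00000.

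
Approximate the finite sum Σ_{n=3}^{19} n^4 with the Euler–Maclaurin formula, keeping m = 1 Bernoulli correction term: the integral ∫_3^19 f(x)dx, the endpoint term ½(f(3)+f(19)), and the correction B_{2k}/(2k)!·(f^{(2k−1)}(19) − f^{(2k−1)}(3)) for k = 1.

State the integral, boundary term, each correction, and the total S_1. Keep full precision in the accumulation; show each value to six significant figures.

The integral term ∫_3^19 x^4 dx = 495171.
Endpoint term: (f(3) + f(19))/2 = (81.0000 + 130321)/2 = 65201.0.
Running total after boundary: 560372.
Correction k=1: B_{2}/2! · (f^{(1)}(19) − f^{(1)}(3)) = 1/12 · (27436.0 − 108.000) = 2277.33.

S_1 ≈ 562650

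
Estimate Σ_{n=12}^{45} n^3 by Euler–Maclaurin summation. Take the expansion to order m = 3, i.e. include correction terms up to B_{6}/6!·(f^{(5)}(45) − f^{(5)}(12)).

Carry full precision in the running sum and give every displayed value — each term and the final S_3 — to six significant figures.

The integral term ∫_12^45 x^3 dx = 1.01997e+06.
Endpoint term: (f(12) + f(45))/2 = (1728.00 + 91125.0)/2 = 46426.5.
So far: 1.06640e+06.
k=1: B_{2}/(2)! × [f^{(1)}(45) − f^{(1)}(12)] = 1/12 × (6075.00 − 432.000) = 470.250.
Partial sum through k=1: 1.06687e+06.
k=2: B_{4}/(4)! × [f^{(3)}(45) − f^{(3)}(12)] = −1/720 × (6.00000 − 6.00000) = 0.00000.
Partial sum through k=2: 1.06687e+06.
k=3: B_{6}/(6)! × [f^{(5)}(45) − f^{(5)}(12)] = 1/30240 × (0.00000 − 0.00000) = 0.00000.

S_3 ≈ 1.06687e+06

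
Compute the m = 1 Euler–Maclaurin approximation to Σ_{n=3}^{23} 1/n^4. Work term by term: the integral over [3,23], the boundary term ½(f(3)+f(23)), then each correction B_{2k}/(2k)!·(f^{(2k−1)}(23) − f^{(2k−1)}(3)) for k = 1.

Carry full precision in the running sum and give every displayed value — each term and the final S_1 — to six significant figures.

Integral: ∫_3^23 1/x^4 dx = 0.0123183.
½[f(3) + f(23)] = ½[0.0123457 + 3.57346e-06] = 0.00617463.
Integral + boundary = 0.0184929.
Correction k=1: B_{2}/2! · (f^{(1)}(23) − f^{(1)}(3)) = 1/12 · (-6.21471e-07 − (-0.0164609)) = 0.00137169.

S_1 ≈ 0.0198646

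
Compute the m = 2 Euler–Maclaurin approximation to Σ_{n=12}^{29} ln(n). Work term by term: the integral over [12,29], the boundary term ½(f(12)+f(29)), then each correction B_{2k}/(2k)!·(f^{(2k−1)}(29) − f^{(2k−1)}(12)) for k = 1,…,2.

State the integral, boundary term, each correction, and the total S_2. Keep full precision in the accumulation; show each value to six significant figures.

S_2 ≈ 53.7547

The integral term ∫_12^29 ln(x) dx = 50.8327.
½[f(12) + f(29)] = ½[2.48491 + 3.36730] = 2.92610.
So far: 53.7588.
k=1: B_{2}/(2)! × [f^{(1)}(29) − f^{(1)}(12)] = 1/12 × (0.0344828 − 0.0833333) = -0.00407088.
Partial sum through k=1: 53.7547.
k=2: B_{4}/(4)! × [f^{(3)}(29) − f^{(3)}(12)] = −1/720 × (8.20042e-05 − 0.00115741) = 1.49362e-06.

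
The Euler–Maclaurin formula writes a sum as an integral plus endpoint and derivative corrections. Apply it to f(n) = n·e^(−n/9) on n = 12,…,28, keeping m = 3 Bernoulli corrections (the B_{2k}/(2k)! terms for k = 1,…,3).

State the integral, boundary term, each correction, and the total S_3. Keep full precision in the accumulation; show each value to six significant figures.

S_3 ≈ 37.1890

∫_12^28 x·e^(−x/9) dx evaluates to 34.9842.
½[f(12) + f(28)] = ½[3.16317 + 1.24744] = 2.20530.
Integral + boundary = 37.1895.
k=1: B_{2}/(2)! × [f^{(1)}(28) − f^{(1)}(12)] = 1/12 × (-0.0940530 − (-0.0878657)) = -0.000515608.
Running total after k=1: 37.1890.
k=2: B_{4}/(4)! × [f^{(3)}(28) − f^{(3)}(12)] = −1/720 × (-6.11131e-05 − 0.00542381) = 7.61795e-06.
Running total after k=2: 37.1890.
k=3: B_{6}/(6)! × [f^{(5)}(28) − f^{(5)}(12)] = 1/30240 × (1.28262e-05 − 0.000147313) = -4.44733e-09.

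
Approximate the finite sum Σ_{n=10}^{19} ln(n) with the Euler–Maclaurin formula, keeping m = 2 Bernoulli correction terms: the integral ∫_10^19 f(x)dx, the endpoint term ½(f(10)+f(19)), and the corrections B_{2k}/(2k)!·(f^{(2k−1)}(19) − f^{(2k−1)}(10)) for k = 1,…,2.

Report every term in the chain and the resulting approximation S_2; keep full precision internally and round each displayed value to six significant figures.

S_2 ≈ 26.5381

Integral: ∫_10^19 ln(x) dx = 23.9185.
Endpoint term: (f(10) + f(19))/2 = (2.30259 + 2.94444)/2 = 2.62351.
Integral + boundary = 26.5420.
k=1: B_{2}/(2)! × [f^{(1)}(19) − f^{(1)}(10)] = 1/12 × (0.0526316 − 0.100000) = -0.00394737.
After k=1: 26.5381.
k=2: B_{4}/(4)! × [f^{(3)}(19) − f^{(3)}(10)] = −1/720 × (0.000291588 − 0.00200000) = 2.37279e-06.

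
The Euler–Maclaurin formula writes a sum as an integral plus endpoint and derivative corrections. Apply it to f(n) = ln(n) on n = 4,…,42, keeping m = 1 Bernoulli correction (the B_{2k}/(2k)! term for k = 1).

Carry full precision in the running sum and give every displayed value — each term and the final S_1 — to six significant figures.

S_1 ≈ 115.980

∫_4^42 ln(x) dx evaluates to 113.437.
Boundary: ½(f(4) + f(42)) = ½(1.38629 + 3.73767) = 2.56198.
So far: 115.999.
Order-1 term: 1/12 · (0.0238095 − 0.250000) = -0.0188492.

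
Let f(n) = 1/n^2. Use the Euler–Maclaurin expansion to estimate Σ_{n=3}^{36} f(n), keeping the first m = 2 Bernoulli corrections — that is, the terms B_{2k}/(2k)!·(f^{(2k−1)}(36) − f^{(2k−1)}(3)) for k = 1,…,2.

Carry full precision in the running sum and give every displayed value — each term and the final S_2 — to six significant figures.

S_2 ≈ 0.367529

Integral: ∫_3^36 1/x^2 dx = 0.305556.
Boundary: ½(f(3) + f(36)) = ½(0.111111 + 0.000771605) = 0.0559414.
So far: 0.361497.
Correction k=1: B_{2}/2! · (f^{(1)}(36) − f^{(1)}(3)) = 1/12 · (-4.28669e-05 − (-0.0740741)) = 0.00616927.
Running total after k=1: 0.367666.
Correction k=2: B_{4}/4! · (f^{(3)}(36) − f^{(3)}(3)) = −1/720 · (-3.96916e-07 − (-0.0987654)) = -0.000137174.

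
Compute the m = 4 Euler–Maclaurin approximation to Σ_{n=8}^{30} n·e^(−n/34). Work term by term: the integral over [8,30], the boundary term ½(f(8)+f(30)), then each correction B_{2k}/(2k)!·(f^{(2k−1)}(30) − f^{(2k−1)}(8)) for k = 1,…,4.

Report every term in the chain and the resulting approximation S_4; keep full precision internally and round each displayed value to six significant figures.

S_4 ≈ 237.479

The integral term ∫_8^30 x·e^(−x/34) dx = 228.157.
Endpoint term: (f(8) + f(30))/2 = (6.32271 + 12.4142)/2 = 9.36847.
So far: 237.525.
Order-1 term: 1/12 · (0.0486833 − 0.604376) = -0.0463078.
Running total after k=1: 237.479.
Order-2 term: −1/720 · (0.000758045 − 0.00189018) = 1.57242e-06.
Running total after k=2: 237.479.
Order-3 term: 1/30240 · (1.27507e-06 − 2.81795e-06) = -5.10214e-11.
Running total after k=3: 237.479.
Order-4 term: −1/1209600 · (1.63874e-09 − 3.46090e-09) = 1.50641e-15.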